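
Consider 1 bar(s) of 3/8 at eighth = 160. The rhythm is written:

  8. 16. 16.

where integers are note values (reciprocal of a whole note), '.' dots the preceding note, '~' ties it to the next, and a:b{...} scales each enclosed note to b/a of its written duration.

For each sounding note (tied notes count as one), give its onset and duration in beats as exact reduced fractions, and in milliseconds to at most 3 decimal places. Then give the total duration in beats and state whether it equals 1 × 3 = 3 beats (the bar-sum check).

1) 0.0ms=0b +562.5ms=3/2b
2) 562.5ms=3/2b +281.25ms=3/4b
3) 843.75ms=9/4b +281.25ms=3/4b
Σ=3b of 3 (160bpm 3/8) — PASS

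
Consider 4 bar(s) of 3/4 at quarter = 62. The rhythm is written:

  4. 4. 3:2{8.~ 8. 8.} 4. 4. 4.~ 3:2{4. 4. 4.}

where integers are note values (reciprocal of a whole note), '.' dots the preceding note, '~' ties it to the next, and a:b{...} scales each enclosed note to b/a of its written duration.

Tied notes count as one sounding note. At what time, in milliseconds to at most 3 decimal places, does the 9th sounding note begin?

note 9 onset = 11b = 10645.161ms

1. 0.0ms @ 0 + 1451.613ms (3/2)
2. 1451.613ms @ 3/2 + 1451.613ms (3/2)
3. 2903.226ms @ 3 + 967.742ms (1)
4. 3870.968ms @ 4 + 483.871ms (1/2)
5. 4354.839ms @ 9/2 + 1451.613ms (3/2)
6. 5806.452ms @ 6 + 1451.613ms (3/2)
7. 7258.065ms @ 15/2 + 2419.355ms (5/2)
8. 9677.419ms @ 10 + 967.742ms (1)
9. 10645.161ms @ 11 + 967.742ms (1)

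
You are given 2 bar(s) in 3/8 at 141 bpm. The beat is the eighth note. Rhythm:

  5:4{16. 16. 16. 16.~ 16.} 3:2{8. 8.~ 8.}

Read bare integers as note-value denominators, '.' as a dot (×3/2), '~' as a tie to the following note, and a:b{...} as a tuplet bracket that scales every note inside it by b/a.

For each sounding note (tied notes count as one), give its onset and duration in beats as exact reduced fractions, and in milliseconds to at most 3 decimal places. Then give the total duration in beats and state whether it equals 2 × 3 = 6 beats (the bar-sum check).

1) 0.0ms=0b +255.319ms=3/5b
2) 255.319ms=3/5b +255.319ms=3/5b
3) 510.638ms=6/5b +255.319ms=3/5b
4) 765.957ms=9/5b +510.638ms=6/5b
5) 1276.596ms=3b +425.532ms=1b
6) 1702.128ms=4b +851.064ms=2b
Σ=6b of 6 (141bpm 3/8) — PASS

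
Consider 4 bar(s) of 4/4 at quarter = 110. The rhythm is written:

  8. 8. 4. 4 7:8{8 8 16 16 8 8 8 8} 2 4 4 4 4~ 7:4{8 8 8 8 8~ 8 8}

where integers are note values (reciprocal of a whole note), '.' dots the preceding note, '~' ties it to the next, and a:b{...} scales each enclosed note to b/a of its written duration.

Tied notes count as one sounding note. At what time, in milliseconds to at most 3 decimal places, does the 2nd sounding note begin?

note 2 onset = 3/4b = 409.091ms

1. 0.0ms @ 0 + 409.091ms (3/4)
2. 409.091ms @ 3/4 + 409.091ms (3/4)
3. 818.182ms @ 3/2 + 818.182ms (3/2)
4. 1636.364ms @ 3 + 545.455ms (1)
5. 2181.818ms @ 4 + 311.688ms (4/7)
6. 2493.506ms @ 32/7 + 311.688ms (4/7)
7. 2805.195ms @ 36/7 + 155.844ms (2/7)
8. 2961.039ms @ 38/7 + 155.844ms (2/7)
9. 3116.883ms @ 40/7 + 311.688ms (4/7)
10. 3428.571ms @ 44/7 + 311.688ms (4/7)
11. 3740.26ms @ 48/7 + 311.688ms (4/7)
12. 4051.948ms @ 52/7 + 311.688ms (4/7)
13. 4363.636ms @ 8 + 1090.909ms (2)
14. 5454.545ms @ 10 + 545.455ms (1)
15. 6000.0ms @ 11 + 545.455ms (1)
16. 6545.455ms @ 12 + 545.455ms (1)
17. 7090.909ms @ 13 + 701.299ms (9/7)
18. 7792.208ms @ 100/7 + 155.844ms (2/7)
19. 7948.052ms @ 102/7 + 155.844ms (2/7)
20. 8103.896ms @ 104/7 + 155.844ms (2/7)
21. 8259.74ms @ 106/7 + 311.688ms (4/7)
22. 8571.429ms @ 110/7 + 155.844ms (2/7)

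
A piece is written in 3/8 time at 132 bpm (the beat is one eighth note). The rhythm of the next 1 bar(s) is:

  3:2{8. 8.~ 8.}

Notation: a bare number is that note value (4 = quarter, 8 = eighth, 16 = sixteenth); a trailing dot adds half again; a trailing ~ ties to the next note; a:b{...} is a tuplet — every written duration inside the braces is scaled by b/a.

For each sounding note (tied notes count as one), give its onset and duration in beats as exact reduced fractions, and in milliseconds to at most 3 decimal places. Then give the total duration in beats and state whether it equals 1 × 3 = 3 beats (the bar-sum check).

1) 0.0ms=0b +454.545ms=1b
2) 454.545ms=1b +909.091ms=2b
Σ=3b of 3 (132bpm 3/8) — PASS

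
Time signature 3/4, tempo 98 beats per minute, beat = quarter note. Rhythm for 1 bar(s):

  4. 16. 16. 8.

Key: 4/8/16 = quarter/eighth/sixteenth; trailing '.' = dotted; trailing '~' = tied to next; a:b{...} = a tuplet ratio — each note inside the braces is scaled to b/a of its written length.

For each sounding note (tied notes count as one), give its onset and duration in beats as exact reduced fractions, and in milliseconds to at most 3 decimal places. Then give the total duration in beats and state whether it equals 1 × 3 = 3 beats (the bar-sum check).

1) 0.0ms=0b +918.367ms=3/2b
2) 918.367ms=3/2b +229.592ms=3/8b
3) 1147.959ms=15/8b +229.592ms=3/8b
4) 1377.551ms=9/4b +459.184ms=3/4b
Σ=3b of 3 (98bpm 3/4) — PASS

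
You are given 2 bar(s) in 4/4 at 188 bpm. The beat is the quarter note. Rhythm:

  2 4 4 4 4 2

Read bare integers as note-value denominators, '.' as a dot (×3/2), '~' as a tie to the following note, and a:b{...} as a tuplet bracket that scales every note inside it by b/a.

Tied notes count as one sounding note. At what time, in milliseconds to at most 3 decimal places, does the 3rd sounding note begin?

1. 0.0ms @ 0 + 638.298ms (2)
2. 638.298ms @ 2 + 319.149ms (1)
3. 957.447ms @ 3 + 319.149ms (1)
4. 1276.596ms @ 4 + 319.149ms (1)
5. 1595.745ms @ 5 + 319.149ms (1)
6. 1914.894ms @ 6 + 638.298ms (2)

note 3 onset = 3b = 957.447ms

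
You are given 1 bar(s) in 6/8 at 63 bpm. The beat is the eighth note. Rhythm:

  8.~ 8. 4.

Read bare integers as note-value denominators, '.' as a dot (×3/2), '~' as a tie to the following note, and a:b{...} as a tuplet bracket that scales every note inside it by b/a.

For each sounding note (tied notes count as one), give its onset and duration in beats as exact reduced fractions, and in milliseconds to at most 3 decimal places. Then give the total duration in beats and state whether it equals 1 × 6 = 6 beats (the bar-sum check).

1) 0.0ms=0b +2857.143ms=3b
2) 2857.143ms=3b +2857.143ms=3b
Σ=6b of 6 (63bpm 6/8) — PASS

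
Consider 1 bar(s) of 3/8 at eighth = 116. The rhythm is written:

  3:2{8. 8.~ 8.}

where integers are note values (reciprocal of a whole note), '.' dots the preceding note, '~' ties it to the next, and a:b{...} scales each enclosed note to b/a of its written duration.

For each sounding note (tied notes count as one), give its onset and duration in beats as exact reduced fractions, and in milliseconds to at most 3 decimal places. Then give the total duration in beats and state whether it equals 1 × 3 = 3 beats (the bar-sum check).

1) 0.0ms=0b +517.241ms=1b
2) 517.241ms=1b +1034.483ms=2b
Σ=3b of 3 (116bpm 3/8) — PASS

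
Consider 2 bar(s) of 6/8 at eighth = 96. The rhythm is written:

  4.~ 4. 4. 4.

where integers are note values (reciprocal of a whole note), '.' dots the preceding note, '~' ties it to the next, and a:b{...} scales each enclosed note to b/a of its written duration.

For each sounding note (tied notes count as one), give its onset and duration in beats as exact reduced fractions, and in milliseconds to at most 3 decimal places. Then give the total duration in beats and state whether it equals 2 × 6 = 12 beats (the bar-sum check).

1) 0.0ms=0b +3750.0ms=6b
2) 3750.0ms=6b +1875.0ms=3b
3) 5625.0ms=9b +1875.0ms=3b
Σ=12b of 12 (96bpm 6/8) — PASS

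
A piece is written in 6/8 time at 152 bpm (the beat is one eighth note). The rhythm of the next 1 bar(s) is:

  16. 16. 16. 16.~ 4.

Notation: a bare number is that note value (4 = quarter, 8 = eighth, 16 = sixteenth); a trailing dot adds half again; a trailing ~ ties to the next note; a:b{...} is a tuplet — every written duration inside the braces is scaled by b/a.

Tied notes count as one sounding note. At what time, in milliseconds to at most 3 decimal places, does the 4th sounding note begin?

1. 0.0ms @ 0 + 296.053ms (3/4)
2. 296.053ms @ 3/4 + 296.053ms (3/4)
3. 592.105ms @ 3/2 + 296.053ms (3/4)
4. 888.158ms @ 9/4 + 1480.263ms (15/4)

note 4 onset = 9/4b = 888.158ms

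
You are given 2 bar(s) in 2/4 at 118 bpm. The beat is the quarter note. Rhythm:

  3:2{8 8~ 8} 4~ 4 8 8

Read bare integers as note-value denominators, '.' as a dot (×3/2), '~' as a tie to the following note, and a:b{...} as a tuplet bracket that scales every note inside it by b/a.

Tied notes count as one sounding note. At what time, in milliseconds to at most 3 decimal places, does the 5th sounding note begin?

note 5 onset = 7/2b = 1779.661ms

1. 0.0ms @ 0 + 169.492ms (1/3)
2. 169.492ms @ 1/3 + 338.983ms (2/3)
3. 508.475ms @ 1 + 1016.949ms (2)
4. 1525.424ms @ 3 + 254.237ms (1/2)
5. 1779.661ms @ 7/2 + 254.237ms (1/2)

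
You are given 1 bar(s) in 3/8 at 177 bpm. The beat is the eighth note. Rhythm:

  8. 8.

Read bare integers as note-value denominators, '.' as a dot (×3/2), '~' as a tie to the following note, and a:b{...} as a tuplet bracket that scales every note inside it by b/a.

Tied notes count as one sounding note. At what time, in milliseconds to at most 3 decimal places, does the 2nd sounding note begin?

note 2 onset = 3/2b = 508.475ms

1. 0.0ms @ 0 + 508.475ms (3/2)
2. 508.475ms @ 3/2 + 508.475ms (3/2)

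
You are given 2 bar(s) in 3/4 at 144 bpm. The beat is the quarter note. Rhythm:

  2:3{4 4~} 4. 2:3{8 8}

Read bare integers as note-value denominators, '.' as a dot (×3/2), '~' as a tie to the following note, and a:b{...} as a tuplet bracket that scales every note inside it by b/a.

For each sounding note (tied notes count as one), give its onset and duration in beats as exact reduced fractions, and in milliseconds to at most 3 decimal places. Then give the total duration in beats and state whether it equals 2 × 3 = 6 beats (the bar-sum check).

1) 0.0ms=0b +625.0ms=3/2b
2) 625.0ms=3/2b +1250.0ms=3b
3) 1875.0ms=9/2b +312.5ms=3/4b
4) 2187.5ms=21/4b +312.5ms=3/4b
Σ=6b of 6 (144bpm 3/4) — PASS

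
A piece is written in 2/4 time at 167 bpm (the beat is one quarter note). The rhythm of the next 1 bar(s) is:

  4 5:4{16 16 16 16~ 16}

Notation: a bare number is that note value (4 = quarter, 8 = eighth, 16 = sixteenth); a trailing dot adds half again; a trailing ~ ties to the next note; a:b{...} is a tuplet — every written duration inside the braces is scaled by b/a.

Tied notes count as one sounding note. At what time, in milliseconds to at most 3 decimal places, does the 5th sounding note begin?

note 5 onset = 8/5b = 574.85ms

1. 0.0ms @ 0 + 359.281ms (1)
2. 359.281ms @ 1 + 71.856ms (1/5)
3. 431.138ms @ 6/5 + 71.856ms (1/5)
4. 502.994ms @ 7/5 + 71.856ms (1/5)
5. 574.85ms @ 8/5 + 143.713ms (2/5)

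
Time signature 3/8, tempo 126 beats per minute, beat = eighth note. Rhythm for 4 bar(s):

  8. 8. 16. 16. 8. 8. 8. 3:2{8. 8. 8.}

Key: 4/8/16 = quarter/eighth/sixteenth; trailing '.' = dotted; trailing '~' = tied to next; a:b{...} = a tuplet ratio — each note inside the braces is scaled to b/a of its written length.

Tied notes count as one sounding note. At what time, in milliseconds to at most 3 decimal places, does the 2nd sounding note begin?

note 2 onset = 3/2b = 714.286ms

1. 0.0ms @ 0 + 714.286ms (3/2)
2. 714.286ms @ 3/2 + 714.286ms (3/2)
3. 1428.571ms @ 3 + 357.143ms (3/4)
4. 1785.714ms @ 15/4 + 357.143ms (3/4)
5. 2142.857ms @ 9/2 + 714.286ms (3/2)
6. 2857.143ms @ 6 + 714.286ms (3/2)
7. 3571.429ms @ 15/2 + 714.286ms (3/2)
8. 4285.714ms @ 9 + 476.19ms (1)
9. 4761.905ms @ 10 + 476.19ms (1)
10. 5238.095ms @ 11 + 476.19ms (1)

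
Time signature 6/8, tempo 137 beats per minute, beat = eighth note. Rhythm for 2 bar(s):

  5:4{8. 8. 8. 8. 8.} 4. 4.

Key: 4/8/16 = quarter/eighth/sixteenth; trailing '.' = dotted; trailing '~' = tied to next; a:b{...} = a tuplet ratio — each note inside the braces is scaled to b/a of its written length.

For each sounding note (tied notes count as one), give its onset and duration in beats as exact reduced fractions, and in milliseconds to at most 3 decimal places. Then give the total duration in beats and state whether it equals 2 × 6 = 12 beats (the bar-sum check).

1) 0.0ms=0b +525.547ms=6/5b
2) 525.547ms=6/5b +525.547ms=6/5b
3) 1051.095ms=12/5b +525.547ms=6/5b
4) 1576.642ms=18/5b +525.547ms=6/5b
5) 2102.19ms=24/5b +525.547ms=6/5b
6) 2627.737ms=6b +1313.869ms=3b
7) 3941.606ms=9b +1313.869ms=3b
Σ=12b of 12 (137bpm 6/8) — PASS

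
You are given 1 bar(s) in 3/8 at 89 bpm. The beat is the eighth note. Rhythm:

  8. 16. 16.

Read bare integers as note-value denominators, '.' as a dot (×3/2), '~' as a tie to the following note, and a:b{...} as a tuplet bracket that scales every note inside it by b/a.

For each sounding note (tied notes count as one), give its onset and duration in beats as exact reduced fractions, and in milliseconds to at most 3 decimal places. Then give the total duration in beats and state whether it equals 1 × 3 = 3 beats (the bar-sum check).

1) 0.0ms=0b +1011.236ms=3/2b
2) 1011.236ms=3/2b +505.618ms=3/4b
3) 1516.854ms=9/4b +505.618ms=3/4b
Σ=3b of 3 (89bpm 3/8) — PASS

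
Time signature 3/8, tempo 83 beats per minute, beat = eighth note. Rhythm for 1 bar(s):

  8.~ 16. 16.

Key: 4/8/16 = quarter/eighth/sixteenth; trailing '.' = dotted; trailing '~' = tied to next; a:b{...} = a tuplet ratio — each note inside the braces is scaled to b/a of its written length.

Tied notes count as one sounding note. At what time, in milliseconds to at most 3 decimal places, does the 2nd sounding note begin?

1. 0.0ms @ 0 + 1626.506ms (9/4)
2. 1626.506ms @ 9/4 + 542.169ms (3/4)

note 2 onset = 9/4b = 1626.506ms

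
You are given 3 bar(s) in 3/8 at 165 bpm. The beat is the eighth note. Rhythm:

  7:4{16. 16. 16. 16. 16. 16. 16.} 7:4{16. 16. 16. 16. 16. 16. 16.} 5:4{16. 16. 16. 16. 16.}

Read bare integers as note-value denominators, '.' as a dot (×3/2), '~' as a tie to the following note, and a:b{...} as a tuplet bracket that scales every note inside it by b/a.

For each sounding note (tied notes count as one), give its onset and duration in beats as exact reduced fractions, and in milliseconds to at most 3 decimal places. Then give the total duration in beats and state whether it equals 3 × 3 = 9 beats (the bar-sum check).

1) 0.0ms=0b +155.844ms=3/7b
2) 155.844ms=3/7b +155.844ms=3/7b
3) 311.688ms=6/7b +155.844ms=3/7b
4) 467.532ms=9/7b +155.844ms=3/7b
5) 623.377ms=12/7b +155.844ms=3/7b
6) 779.221ms=15/7b +155.844ms=3/7b
7) 935.065ms=18/7b +155.844ms=3/7b
8) 1090.909ms=3b +155.844ms=3/7b
9) 1246.753ms=24/7b +155.844ms=3/7b
10) 1402.597ms=27/7b +155.844ms=3/7b
11) 1558.442ms=30/7b +155.844ms=3/7b
12) 1714.286ms=33/7b +155.844ms=3/7b
13) 1870.13ms=36/7b +155.844ms=3/7b
14) 2025.974ms=39/7b +155.844ms=3/7b
15) 2181.818ms=6b +218.182ms=3/5b
16) 2400.0ms=33/5b +218.182ms=3/5b
17) 2618.182ms=36/5b +218.182ms=3/5b
18) 2836.364ms=39/5b +218.182ms=3/5b
19) 3054.545ms=42/5b +218.182ms=3/5b
Σ=9b of 9 (165bpm 3/8) — PASS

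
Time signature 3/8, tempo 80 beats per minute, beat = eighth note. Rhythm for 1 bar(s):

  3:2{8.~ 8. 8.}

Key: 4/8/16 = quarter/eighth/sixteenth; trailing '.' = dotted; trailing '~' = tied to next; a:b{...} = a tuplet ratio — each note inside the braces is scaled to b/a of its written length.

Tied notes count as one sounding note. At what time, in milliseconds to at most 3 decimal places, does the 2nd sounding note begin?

1. 0.0ms @ 0 + 1500.0ms (2)
2. 1500.0ms @ 2 + 750.0ms (1)

note 2 onset = 2b = 1500.0ms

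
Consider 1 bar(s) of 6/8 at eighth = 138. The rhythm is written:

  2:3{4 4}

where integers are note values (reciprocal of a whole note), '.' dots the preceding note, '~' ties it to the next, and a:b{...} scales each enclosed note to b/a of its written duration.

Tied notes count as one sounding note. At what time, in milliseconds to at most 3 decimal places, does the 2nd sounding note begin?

note 2 onset = 3b = 1304.348ms

1. 0.0ms @ 0 + 1304.348ms (3)
2. 1304.348ms @ 3 + 1304.348ms (3)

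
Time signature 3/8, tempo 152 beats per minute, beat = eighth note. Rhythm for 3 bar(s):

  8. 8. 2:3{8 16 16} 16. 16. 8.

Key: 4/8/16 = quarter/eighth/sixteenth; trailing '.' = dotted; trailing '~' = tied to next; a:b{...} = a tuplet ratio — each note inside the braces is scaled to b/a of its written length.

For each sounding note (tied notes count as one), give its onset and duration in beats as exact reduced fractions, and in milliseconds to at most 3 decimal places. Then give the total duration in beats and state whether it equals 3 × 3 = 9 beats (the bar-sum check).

1) 0.0ms=0b +592.105ms=3/2b
2) 592.105ms=3/2b +592.105ms=3/2b
3) 1184.211ms=3b +592.105ms=3/2b
4) 1776.316ms=9/2b +296.053ms=3/4b
5) 2072.368ms=21/4b +296.053ms=3/4b
6) 2368.421ms=6b +296.053ms=3/4b
7) 2664.474ms=27/4b +296.053ms=3/4b
8) 2960.526ms=15/2b +592.105ms=3/2b
Σ=9b of 9 (152bpm 3/8) — PASS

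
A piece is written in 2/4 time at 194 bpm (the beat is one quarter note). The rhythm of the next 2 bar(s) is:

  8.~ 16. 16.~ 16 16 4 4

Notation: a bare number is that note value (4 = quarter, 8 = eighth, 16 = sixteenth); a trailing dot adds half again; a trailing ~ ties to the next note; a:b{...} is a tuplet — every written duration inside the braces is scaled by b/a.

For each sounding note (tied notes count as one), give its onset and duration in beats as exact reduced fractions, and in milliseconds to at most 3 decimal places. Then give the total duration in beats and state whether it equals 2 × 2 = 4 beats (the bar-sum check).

1) 0.0ms=0b +347.938ms=9/8b
2) 347.938ms=9/8b +193.299ms=5/8b
3) 541.237ms=7/4b +77.32ms=1/4b
4) 618.557ms=2b +309.278ms=1b
5) 927.835ms=3b +309.278ms=1b
Σ=4b of 4 (194bpm 2/4) — PASS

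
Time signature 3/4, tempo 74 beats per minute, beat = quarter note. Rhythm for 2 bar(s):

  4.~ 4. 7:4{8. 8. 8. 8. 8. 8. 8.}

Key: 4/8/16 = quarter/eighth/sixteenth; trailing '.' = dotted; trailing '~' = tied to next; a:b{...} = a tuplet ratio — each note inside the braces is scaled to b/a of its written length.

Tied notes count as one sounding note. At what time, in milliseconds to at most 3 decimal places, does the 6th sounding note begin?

1. 0.0ms @ 0 + 2432.432ms (3)
2. 2432.432ms @ 3 + 347.49ms (3/7)
3. 2779.923ms @ 24/7 + 347.49ms (3/7)
4. 3127.413ms @ 27/7 + 347.49ms (3/7)
5. 3474.903ms @ 30/7 + 347.49ms (3/7)
6. 3822.394ms @ 33/7 + 347.49ms (3/7)
7. 4169.884ms @ 36/7 + 347.49ms (3/7)
8. 4517.375ms @ 39/7 + 347.49ms (3/7)

note 6 onset = 33/7b = 3822.394ms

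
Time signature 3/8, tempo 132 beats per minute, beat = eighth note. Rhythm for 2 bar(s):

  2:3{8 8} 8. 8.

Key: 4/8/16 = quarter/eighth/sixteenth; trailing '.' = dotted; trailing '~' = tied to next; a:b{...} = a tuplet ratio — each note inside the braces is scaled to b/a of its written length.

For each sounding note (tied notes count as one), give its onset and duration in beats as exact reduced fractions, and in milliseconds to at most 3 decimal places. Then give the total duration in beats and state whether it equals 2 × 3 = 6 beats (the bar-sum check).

1) 0.0ms=0b +681.818ms=3/2b
2) 681.818ms=3/2b +681.818ms=3/2b
3) 1363.636ms=3b +681.818ms=3/2b
4) 2045.455ms=9/2b +681.818ms=3/2b
Σ=6b of 6 (132bpm 3/8) — PASS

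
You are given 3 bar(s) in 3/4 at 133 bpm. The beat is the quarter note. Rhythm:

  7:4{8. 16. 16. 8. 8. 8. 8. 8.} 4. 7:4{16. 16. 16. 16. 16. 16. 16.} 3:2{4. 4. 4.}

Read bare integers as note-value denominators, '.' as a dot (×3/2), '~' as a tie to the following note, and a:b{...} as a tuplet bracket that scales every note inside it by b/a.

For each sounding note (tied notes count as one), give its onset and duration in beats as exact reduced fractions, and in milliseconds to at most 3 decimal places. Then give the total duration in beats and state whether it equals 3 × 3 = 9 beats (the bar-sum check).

1) 0.0ms=0b +193.34ms=3/7b
2) 193.34ms=3/7b +96.67ms=3/14b
3) 290.011ms=9/14b +96.67ms=3/14b
4) 386.681ms=6/7b +193.34ms=3/7b
5) 580.021ms=9/7b +193.34ms=3/7b
6) 773.362ms=12/7b +193.34ms=3/7b
7) 966.702ms=15/7b +193.34ms=3/7b
8) 1160.043ms=18/7b +193.34ms=3/7b
9) 1353.383ms=3b +676.692ms=3/2b
10) 2030.075ms=9/2b +96.67ms=3/14b
11) 2126.745ms=33/7b +96.67ms=3/14b
12) 2223.416ms=69/14b +96.67ms=3/14b
13) 2320.086ms=36/7b +96.67ms=3/14b
14) 2416.756ms=75/14b +96.67ms=3/14b
15) 2513.426ms=39/7b +96.67ms=3/14b
16) 2610.097ms=81/14b +96.67ms=3/14b
17) 2706.767ms=6b +451.128ms=1b
18) 3157.895ms=7b +451.128ms=1b
19) 3609.023ms=8b +451.128ms=1b
Σ=9b of 9 (133bpm 3/4) — PASS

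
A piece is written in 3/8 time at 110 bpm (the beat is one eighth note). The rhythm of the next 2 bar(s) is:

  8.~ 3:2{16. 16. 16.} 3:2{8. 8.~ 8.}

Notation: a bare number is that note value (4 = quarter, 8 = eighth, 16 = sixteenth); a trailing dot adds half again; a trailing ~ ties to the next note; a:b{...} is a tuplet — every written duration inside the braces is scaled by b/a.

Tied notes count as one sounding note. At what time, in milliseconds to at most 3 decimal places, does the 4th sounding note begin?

1. 0.0ms @ 0 + 1090.909ms (2)
2. 1090.909ms @ 2 + 272.727ms (1/2)
3. 1363.636ms @ 5/2 + 272.727ms (1/2)
4. 1636.364ms @ 3 + 545.455ms (1)
5. 2181.818ms @ 4 + 1090.909ms (2)

note 4 onset = 3b = 1636.364ms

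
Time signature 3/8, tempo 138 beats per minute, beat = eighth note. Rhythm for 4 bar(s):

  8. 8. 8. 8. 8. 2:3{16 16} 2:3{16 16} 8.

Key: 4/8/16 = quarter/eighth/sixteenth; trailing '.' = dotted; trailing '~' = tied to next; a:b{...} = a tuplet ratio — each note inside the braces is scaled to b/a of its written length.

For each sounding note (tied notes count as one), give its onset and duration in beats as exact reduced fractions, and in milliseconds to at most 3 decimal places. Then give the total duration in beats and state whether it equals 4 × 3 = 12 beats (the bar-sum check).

1) 0.0ms=0b +652.174ms=3/2b
2) 652.174ms=3/2b +652.174ms=3/2b
3) 1304.348ms=3b +652.174ms=3/2b
4) 1956.522ms=9/2b +652.174ms=3/2b
5) 2608.696ms=6b +652.174ms=3/2b
6) 3260.87ms=15/2b +326.087ms=3/4b
7) 3586.957ms=33/4b +326.087ms=3/4b
8) 3913.043ms=9b +326.087ms=3/4b
9) 4239.13ms=39/4b +326.087ms=3/4b
10) 4565.217ms=21/2b +652.174ms=3/2b
Σ=12b of 12 (138bpm 3/8) — PASS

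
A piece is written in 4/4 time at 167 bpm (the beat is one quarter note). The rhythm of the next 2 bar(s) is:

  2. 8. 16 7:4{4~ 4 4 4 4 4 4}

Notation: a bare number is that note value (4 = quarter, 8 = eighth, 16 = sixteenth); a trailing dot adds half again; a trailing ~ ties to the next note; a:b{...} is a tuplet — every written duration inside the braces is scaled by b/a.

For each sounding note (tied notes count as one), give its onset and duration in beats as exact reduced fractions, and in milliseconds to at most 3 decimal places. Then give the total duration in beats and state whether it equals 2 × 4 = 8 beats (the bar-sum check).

1) 0.0ms=0b +1077.844ms=3b
2) 1077.844ms=3b +269.461ms=3/4b
3) 1347.305ms=15/4b +89.82ms=1/4b
4) 1437.126ms=4b +410.607ms=8/7b
5) 1847.733ms=36/7b +205.304ms=4/7b
6) 2053.037ms=40/7b +205.304ms=4/7b
7) 2258.34ms=44/7b +205.304ms=4/7b
8) 2463.644ms=48/7b +205.304ms=4/7b
9) 2668.948ms=52/7b +205.304ms=4/7b
Σ=8b of 8 (167bpm 4/4) — PASS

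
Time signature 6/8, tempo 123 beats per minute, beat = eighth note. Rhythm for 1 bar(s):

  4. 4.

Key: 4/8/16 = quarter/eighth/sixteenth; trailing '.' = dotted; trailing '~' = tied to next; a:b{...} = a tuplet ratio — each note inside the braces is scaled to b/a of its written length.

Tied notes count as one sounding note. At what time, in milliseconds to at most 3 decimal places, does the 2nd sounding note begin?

note 2 onset = 3b = 1463.415ms

1. 0.0ms @ 0 + 1463.415ms (3)
2. 1463.415ms @ 3 + 1463.415ms (3)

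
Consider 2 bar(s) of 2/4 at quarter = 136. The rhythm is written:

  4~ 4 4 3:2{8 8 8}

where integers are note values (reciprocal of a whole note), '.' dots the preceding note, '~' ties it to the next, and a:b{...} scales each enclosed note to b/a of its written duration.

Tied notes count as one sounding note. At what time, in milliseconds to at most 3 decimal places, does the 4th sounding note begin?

note 4 onset = 10/3b = 1470.588ms

1. 0.0ms @ 0 + 882.353ms (2)
2. 882.353ms @ 2 + 441.176ms (1)
3. 1323.529ms @ 3 + 147.059ms (1/3)
4. 1470.588ms @ 10/3 + 147.059ms (1/3)
5. 1617.647ms @ 11/3 + 147.059ms (1/3)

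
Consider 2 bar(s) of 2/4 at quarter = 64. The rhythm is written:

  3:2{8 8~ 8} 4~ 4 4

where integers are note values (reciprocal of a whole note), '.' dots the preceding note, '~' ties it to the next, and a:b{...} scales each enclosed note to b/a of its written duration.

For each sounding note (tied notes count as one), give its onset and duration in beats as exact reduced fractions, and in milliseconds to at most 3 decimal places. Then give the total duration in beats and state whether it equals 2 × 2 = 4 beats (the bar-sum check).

1) 0.0ms=0b +312.5ms=1/3b
2) 312.5ms=1/3b +625.0ms=2/3b
3) 937.5ms=1b +1875.0ms=2b
4) 2812.5ms=3b +937.5ms=1b
Σ=4b of 4 (64bpm 2/4) — PASS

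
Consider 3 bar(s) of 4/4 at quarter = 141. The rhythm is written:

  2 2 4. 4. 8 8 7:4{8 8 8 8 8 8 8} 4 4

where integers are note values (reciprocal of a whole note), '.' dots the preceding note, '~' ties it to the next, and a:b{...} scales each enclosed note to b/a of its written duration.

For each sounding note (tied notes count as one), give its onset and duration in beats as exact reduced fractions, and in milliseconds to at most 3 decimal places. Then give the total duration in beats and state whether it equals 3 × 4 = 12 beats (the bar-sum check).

1) 0.0ms=0b +851.064ms=2b
2) 851.064ms=2b +851.064ms=2b
3) 1702.128ms=4b +638.298ms=3/2b
4) 2340.426ms=11/2b +638.298ms=3/2b
5) 2978.723ms=7b +212.766ms=1/2b
6) 3191.489ms=15/2b +212.766ms=1/2b
7) 3404.255ms=8b +121.581ms=2/7b
8) 3525.836ms=58/7b +121.581ms=2/7b
9) 3647.416ms=60/7b +121.581ms=2/7b
10) 3768.997ms=62/7b +121.581ms=2/7b
11) 3890.578ms=64/7b +121.581ms=2/7b
12) 4012.158ms=66/7b +121.581ms=2/7b
13) 4133.739ms=68/7b +121.581ms=2/7b
14) 4255.319ms=10b +425.532ms=1b
15) 4680.851ms=11b +425.532ms=1b
Σ=12b of 12 (141bpm 4/4) — PASS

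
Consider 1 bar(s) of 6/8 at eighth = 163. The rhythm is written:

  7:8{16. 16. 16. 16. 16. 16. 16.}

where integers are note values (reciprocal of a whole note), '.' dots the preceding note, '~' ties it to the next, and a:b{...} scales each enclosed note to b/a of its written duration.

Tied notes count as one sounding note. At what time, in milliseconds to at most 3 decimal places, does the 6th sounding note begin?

note 6 onset = 30/7b = 1577.564ms

1. 0.0ms @ 0 + 315.513ms (6/7)
2. 315.513ms @ 6/7 + 315.513ms (6/7)
3. 631.025ms @ 12/7 + 315.513ms (6/7)
4. 946.538ms @ 18/7 + 315.513ms (6/7)
5. 1262.051ms @ 24/7 + 315.513ms (6/7)
6. 1577.564ms @ 30/7 + 315.513ms (6/7)
7. 1893.076ms @ 36/7 + 315.513ms (6/7)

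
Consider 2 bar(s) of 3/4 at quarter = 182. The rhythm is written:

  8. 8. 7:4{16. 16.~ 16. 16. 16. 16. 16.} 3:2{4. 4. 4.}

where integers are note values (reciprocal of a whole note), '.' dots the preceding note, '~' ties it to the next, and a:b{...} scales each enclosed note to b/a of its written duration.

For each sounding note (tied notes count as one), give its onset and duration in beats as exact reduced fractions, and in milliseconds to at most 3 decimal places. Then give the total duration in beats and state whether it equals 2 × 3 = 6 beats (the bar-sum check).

1) 0.0ms=0b +247.253ms=3/4b
2) 247.253ms=3/4b +247.253ms=3/4b
3) 494.505ms=3/2b +70.644ms=3/14b
4) 565.149ms=12/7b +141.287ms=3/7b
5) 706.436ms=15/7b +70.644ms=3/14b
6) 777.08ms=33/14b +70.644ms=3/14b
7) 847.724ms=18/7b +70.644ms=3/14b
8) 918.367ms=39/14b +70.644ms=3/14b
9) 989.011ms=3b +329.67ms=1b
10) 1318.681ms=4b +329.67ms=1b
11) 1648.352ms=5b +329.67ms=1b
Σ=6b of 6 (182bpm 3/4) — PASS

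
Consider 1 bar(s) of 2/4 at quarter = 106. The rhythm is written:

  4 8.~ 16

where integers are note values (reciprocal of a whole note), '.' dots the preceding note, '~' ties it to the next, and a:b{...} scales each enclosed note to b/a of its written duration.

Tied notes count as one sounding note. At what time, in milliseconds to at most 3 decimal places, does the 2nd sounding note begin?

1. 0.0ms @ 0 + 566.038ms (1)
2. 566.038ms @ 1 + 566.038ms (1)

note 2 onset = 1b = 566.038ms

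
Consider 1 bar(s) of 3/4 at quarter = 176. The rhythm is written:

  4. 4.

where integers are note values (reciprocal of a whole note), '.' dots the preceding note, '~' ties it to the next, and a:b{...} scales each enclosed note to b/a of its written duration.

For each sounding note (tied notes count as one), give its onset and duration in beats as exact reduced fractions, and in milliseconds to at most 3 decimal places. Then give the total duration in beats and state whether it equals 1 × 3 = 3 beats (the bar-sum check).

1) 0.0ms=0b +511.364ms=3/2b
2) 511.364ms=3/2b +511.364ms=3/2b
Σ=3b of 3 (176bpm 3/4) — PASS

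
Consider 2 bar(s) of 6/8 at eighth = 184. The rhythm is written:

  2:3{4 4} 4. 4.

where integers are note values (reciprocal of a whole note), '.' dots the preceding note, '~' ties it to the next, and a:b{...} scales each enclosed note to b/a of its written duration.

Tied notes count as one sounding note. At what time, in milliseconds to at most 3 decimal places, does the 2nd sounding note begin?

note 2 onset = 3b = 978.261ms

1. 0.0ms @ 0 + 978.261ms (3)
2. 978.261ms @ 3 + 978.261ms (3)
3. 1956.522ms @ 6 + 978.261ms (3)
4. 2934.783ms @ 9 + 978.261ms (3)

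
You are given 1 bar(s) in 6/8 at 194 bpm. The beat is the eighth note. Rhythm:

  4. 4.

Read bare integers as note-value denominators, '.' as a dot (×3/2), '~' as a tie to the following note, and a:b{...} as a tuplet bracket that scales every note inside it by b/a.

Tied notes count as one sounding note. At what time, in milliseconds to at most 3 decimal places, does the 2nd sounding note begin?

note 2 onset = 3b = 927.835ms

1. 0.0ms @ 0 + 927.835ms (3)
2. 927.835ms @ 3 + 927.835ms (3)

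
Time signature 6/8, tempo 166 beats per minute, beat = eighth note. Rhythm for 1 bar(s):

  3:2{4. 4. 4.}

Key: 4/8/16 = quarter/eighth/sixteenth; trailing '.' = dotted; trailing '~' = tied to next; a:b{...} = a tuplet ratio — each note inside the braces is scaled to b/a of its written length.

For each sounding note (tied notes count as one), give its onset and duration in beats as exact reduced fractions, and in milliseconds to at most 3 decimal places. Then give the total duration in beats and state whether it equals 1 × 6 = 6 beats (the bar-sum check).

1) 0.0ms=0b +722.892ms=2b
2) 722.892ms=2b +722.892ms=2b
3) 1445.783ms=4b +722.892ms=2b
Σ=6b of 6 (166bpm 6/8) — PASS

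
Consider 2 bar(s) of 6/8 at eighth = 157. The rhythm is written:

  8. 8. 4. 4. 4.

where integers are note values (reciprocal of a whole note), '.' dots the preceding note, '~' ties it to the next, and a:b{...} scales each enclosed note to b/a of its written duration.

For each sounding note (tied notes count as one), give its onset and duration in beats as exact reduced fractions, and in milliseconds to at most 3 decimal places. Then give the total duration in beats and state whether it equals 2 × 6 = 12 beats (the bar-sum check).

1) 0.0ms=0b +573.248ms=3/2b
2) 573.248ms=3/2b +573.248ms=3/2b
3) 1146.497ms=3b +1146.497ms=3b
4) 2292.994ms=6b +1146.497ms=3b
5) 3439.49ms=9b +1146.497ms=3b
Σ=12b of 12 (157bpm 6/8) — PASS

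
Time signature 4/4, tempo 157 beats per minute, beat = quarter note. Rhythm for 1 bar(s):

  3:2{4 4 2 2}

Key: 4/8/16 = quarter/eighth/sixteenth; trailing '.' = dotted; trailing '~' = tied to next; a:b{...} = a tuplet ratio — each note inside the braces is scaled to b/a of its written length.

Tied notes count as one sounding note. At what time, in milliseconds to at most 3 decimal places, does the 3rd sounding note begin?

note 3 onset = 4/3b = 509.554ms

1. 0.0ms @ 0 + 254.777ms (2/3)
2. 254.777ms @ 2/3 + 254.777ms (2/3)
3. 509.554ms @ 4/3 + 509.554ms (4/3)
4. 1019.108ms @ 8/3 + 509.554ms (4/3)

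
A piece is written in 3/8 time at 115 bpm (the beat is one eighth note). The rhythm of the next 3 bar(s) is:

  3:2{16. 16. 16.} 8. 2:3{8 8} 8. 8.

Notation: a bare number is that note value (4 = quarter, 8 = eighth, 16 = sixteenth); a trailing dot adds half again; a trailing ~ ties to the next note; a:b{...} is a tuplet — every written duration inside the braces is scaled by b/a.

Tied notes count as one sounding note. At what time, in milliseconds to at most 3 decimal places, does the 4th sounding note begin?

1. 0.0ms @ 0 + 260.87ms (1/2)
2. 260.87ms @ 1/2 + 260.87ms (1/2)
3. 521.739ms @ 1 + 260.87ms (1/2)
4. 782.609ms @ 3/2 + 782.609ms (3/2)
5. 1565.217ms @ 3 + 782.609ms (3/2)
6. 2347.826ms @ 9/2 + 782.609ms (3/2)
7. 3130.435ms @ 6 + 782.609ms (3/2)
8. 3913.043ms @ 15/2 + 782.609ms (3/2)

note 4 onset = 3/2b = 782.609ms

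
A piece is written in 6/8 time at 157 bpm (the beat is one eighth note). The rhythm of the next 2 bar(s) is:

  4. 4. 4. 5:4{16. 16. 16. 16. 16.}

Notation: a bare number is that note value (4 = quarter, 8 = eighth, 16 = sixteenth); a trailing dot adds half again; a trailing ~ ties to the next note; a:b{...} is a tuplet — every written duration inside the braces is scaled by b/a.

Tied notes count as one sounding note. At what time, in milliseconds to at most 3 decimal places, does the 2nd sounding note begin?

note 2 onset = 3b = 1146.497ms

1. 0.0ms @ 0 + 1146.497ms (3)
2. 1146.497ms @ 3 + 1146.497ms (3)
3. 2292.994ms @ 6 + 1146.497ms (3)
4. 3439.49ms @ 9 + 229.299ms (3/5)
5. 3668.79ms @ 48/5 + 229.299ms (3/5)
6. 3898.089ms @ 51/5 + 229.299ms (3/5)
7. 4127.389ms @ 54/5 + 229.299ms (3/5)
8. 4356.688ms @ 57/5 + 229.299ms (3/5)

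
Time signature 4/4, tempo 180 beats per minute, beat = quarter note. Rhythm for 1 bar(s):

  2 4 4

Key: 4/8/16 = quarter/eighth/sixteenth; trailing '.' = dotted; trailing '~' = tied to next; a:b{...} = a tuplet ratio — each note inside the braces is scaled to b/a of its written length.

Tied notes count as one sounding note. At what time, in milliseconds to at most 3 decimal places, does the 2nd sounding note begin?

1. 0.0ms @ 0 + 666.667ms (2)
2. 666.667ms @ 2 + 333.333ms (1)
3. 1000.0ms @ 3 + 333.333ms (1)

note 2 onset = 2b = 666.667ms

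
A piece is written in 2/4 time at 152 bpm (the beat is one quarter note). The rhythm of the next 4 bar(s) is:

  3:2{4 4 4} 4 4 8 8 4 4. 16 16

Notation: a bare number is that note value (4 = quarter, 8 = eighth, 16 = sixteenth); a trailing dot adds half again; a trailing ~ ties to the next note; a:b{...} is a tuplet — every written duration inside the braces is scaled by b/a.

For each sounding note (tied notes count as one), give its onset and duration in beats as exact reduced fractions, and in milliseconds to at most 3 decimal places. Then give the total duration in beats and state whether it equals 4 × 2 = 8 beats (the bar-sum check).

1) 0.0ms=0b +263.158ms=2/3b
2) 263.158ms=2/3b +263.158ms=2/3b
3) 526.316ms=4/3b +263.158ms=2/3b
4) 789.474ms=2b +394.737ms=1b
5) 1184.211ms=3b +394.737ms=1b
6) 1578.947ms=4b +197.368ms=1/2b
7) 1776.316ms=9/2b +197.368ms=1/2b
8) 1973.684ms=5b +394.737ms=1b
9) 2368.421ms=6b +592.105ms=3/2b
10) 2960.526ms=15/2b +98.684ms=1/4b
11) 3059.211ms=31/4b +98.684ms=1/4b
Σ=8b of 8 (152bpm 2/4) — PASS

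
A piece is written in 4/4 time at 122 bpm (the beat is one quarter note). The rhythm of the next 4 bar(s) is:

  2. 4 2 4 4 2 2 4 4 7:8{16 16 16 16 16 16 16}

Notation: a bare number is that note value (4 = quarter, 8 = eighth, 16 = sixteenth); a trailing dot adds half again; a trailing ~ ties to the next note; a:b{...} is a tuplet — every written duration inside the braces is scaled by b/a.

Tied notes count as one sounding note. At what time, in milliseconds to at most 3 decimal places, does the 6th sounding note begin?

note 6 onset = 8b = 3934.426ms

1. 0.0ms @ 0 + 1475.41ms (3)
2. 1475.41ms @ 3 + 491.803ms (1)
3. 1967.213ms @ 4 + 983.607ms (2)
4. 2950.82ms @ 6 + 491.803ms (1)
5. 3442.623ms @ 7 + 491.803ms (1)
6. 3934.426ms @ 8 + 983.607ms (2)
7. 4918.033ms @ 10 + 983.607ms (2)
8. 5901.639ms @ 12 + 491.803ms (1)
9. 6393.443ms @ 13 + 491.803ms (1)
10. 6885.246ms @ 14 + 140.515ms (2/7)
11. 7025.761ms @ 100/7 + 140.515ms (2/7)
12. 7166.276ms @ 102/7 + 140.515ms (2/7)
13. 7306.792ms @ 104/7 + 140.515ms (2/7)
14. 7447.307ms @ 106/7 + 140.515ms (2/7)
15. 7587.822ms @ 108/7 + 140.515ms (2/7)
16. 7728.337ms @ 110/7 + 140.515ms (2/7)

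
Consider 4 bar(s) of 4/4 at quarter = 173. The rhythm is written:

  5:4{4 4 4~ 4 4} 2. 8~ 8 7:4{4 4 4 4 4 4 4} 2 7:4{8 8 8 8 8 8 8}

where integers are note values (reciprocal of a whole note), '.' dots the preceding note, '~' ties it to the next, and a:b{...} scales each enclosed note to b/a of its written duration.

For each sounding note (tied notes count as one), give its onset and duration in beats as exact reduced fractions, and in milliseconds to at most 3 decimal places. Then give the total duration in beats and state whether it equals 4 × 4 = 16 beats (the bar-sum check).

1) 0.0ms=0b +277.457ms=4/5b
2) 277.457ms=4/5b +277.457ms=4/5b
3) 554.913ms=8/5b +554.913ms=8/5b
4) 1109.827ms=16/5b +277.457ms=4/5b
5) 1387.283ms=4b +1040.462ms=3b
6) 2427.746ms=7b +346.821ms=1b
7) 2774.566ms=8b +198.183ms=4/7b
8) 2972.75ms=60/7b +198.183ms=4/7b
9) 3170.933ms=64/7b +198.183ms=4/7b
10) 3369.116ms=68/7b +198.183ms=4/7b
11) 3567.3ms=72/7b +198.183ms=4/7b
12) 3765.483ms=76/7b +198.183ms=4/7b
13) 3963.666ms=80/7b +198.183ms=4/7b
14) 4161.85ms=12b +693.642ms=2b
15) 4855.491ms=14b +99.092ms=2/7b
16) 4954.583ms=100/7b +99.092ms=2/7b
17) 5053.675ms=102/7b +99.092ms=2/7b
18) 5152.766ms=104/7b +99.092ms=2/7b
19) 5251.858ms=106/7b +99.092ms=2/7b
20) 5350.95ms=108/7b +99.092ms=2/7b
21) 5450.041ms=110/7b +99.092ms=2/7b
Σ=16b of 16 (173bpm 4/4) — PASS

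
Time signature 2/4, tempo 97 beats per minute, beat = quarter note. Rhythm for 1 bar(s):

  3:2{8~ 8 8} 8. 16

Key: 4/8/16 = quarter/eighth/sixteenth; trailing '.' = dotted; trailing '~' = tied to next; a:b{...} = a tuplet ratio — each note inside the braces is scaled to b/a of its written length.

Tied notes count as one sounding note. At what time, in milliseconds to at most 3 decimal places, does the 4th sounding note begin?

note 4 onset = 7/4b = 1082.474ms

1. 0.0ms @ 0 + 412.371ms (2/3)
2. 412.371ms @ 2/3 + 206.186ms (1/3)
3. 618.557ms @ 1 + 463.918ms (3/4)
4. 1082.474ms @ 7/4 + 154.639ms (1/4)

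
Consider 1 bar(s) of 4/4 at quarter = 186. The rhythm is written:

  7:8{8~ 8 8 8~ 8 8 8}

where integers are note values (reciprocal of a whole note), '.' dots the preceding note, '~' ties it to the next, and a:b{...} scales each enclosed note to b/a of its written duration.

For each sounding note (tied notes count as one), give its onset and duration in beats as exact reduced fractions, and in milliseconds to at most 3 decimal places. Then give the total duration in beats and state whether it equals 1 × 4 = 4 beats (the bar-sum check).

1) 0.0ms=0b +368.664ms=8/7b
2) 368.664ms=8/7b +184.332ms=4/7b
3) 552.995ms=12/7b +368.664ms=8/7b
4) 921.659ms=20/7b +184.332ms=4/7b
5) 1105.991ms=24/7b +184.332ms=4/7b
Σ=4b of 4 (186bpm 4/4) — PASS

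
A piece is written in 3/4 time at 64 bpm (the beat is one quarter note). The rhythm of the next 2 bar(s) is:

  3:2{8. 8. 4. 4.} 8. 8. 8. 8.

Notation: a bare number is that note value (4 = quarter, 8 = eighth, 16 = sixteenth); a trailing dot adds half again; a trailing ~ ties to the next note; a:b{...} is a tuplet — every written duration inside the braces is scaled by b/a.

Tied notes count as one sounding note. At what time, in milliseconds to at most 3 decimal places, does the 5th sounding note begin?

note 5 onset = 3b = 2812.5ms

1. 0.0ms @ 0 + 468.75ms (1/2)
2. 468.75ms @ 1/2 + 468.75ms (1/2)
3. 937.5ms @ 1 + 937.5ms (1)
4. 1875.0ms @ 2 + 937.5ms (1)
5. 2812.5ms @ 3 + 703.125ms (3/4)
6. 3515.625ms @ 15/4 + 703.125ms (3/4)
7. 4218.75ms @ 9/2 + 703.125ms (3/4)
8. 4921.875ms @ 21/4 + 703.125ms (3/4)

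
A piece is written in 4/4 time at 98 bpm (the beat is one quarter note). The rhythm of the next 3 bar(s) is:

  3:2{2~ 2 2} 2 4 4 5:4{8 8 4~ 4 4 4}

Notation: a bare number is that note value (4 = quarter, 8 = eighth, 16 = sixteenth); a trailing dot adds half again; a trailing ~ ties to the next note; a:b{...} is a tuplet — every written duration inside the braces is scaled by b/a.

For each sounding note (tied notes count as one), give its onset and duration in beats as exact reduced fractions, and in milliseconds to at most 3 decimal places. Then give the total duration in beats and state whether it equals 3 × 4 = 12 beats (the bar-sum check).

1) 0.0ms=0b +1632.653ms=8/3b
2) 1632.653ms=8/3b +816.327ms=4/3b
3) 2448.98ms=4b +1224.49ms=2b
4) 3673.469ms=6b +612.245ms=1b
5) 4285.714ms=7b +612.245ms=1b
6) 4897.959ms=8b +244.898ms=2/5b
7) 5142.857ms=42/5b +244.898ms=2/5b
8) 5387.755ms=44/5b +979.592ms=8/5b
9) 6367.347ms=52/5b +489.796ms=4/5b
10) 6857.143ms=56/5b +489.796ms=4/5b
Σ=12b of 12 (98bpm 4/4) — PASS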